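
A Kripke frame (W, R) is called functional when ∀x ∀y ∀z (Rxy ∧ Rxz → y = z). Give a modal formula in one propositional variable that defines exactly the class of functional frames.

A defining formula is ◇q → □q (the CD axiom).
Suppose ◇q→□q is valid. Take Rxy, Rxz and set V(q)={y}. Then ◇q at x, so □q at x, so q at z, i.e. z=y.

◇q → □q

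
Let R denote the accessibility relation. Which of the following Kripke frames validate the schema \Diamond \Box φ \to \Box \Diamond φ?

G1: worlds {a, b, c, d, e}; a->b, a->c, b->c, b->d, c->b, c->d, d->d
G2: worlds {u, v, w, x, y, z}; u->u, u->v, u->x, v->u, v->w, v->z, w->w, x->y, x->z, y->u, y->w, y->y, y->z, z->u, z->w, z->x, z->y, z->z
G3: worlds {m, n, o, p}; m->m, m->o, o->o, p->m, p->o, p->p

The schema corresponds to convergence: \forall x \forall y \forall z (Rxy \wedge Rxz \to \exists w (Ryw \wedge Rzw)).
G1: holds.
G2: fails — Ruu and Rux but u and x have no common successor.
G3: holds.

G1, G3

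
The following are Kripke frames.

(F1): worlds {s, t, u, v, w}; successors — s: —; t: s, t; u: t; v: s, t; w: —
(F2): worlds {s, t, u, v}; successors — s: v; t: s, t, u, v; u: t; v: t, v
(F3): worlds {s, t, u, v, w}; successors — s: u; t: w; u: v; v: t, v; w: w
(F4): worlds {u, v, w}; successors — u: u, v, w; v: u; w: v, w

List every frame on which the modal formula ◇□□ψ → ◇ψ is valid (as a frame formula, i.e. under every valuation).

(F2), (F4)

The schema corresponds to a generalized confluence (Geach) condition: ∀x ∀y (xRy → ∃w (yR²w ∧ xRw)).
(F1): fails — tRs but no w* with sR²w* and tRw*.
(F2): satisfies the condition.
(F3): fails — sRu but no w* with uR²w* and sRw*.
(F4): satisfies the condition.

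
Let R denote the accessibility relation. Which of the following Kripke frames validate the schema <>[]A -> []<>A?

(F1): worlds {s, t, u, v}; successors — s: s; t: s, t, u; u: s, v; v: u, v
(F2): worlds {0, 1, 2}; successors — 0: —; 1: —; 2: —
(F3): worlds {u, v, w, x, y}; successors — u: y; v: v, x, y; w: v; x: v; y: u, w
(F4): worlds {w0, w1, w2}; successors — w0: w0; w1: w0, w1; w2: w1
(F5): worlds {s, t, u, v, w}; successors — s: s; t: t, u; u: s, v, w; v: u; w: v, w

(F2), (F4)

The schema corresponds to convergence: forall x forall y forall z (Rxy & Rxz -> exists w (Ryw & Rzw)).
(F1): fails — Ruv and Rus but v and s have no common successor.
(F2): condition met.
(F3): fails — Rvv and Rvy but v and y have no common successor.
(F4): condition met.
(F5): fails — Rtt and Rtu but t and u have no common successor.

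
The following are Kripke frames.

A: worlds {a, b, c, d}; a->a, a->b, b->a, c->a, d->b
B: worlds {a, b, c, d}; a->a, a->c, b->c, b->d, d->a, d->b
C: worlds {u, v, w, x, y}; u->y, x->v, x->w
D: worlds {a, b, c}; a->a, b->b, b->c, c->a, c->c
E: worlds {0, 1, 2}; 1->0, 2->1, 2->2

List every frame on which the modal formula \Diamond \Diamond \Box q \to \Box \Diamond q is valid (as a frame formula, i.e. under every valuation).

Frame correspondent (Sahlqvist): \forall x \forall y \forall z ((x R^2 y \wedge xRz) \to \exists w (yRw \wedge zRw)) — i.e. a generalized confluence (Geach) condition.
A: holds.
B: fails — aR²a, aRc but no w with aRw and cRw.
C: holds.
D: fails — bR²a, bRb but no w with aRw and bRw.
E: fails — 2R²0, 2R1 but no w with 0Rw and 1Rw.
Valid on: A, C.

A, C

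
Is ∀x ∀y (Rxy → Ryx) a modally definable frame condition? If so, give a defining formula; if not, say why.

Definable; p → □◇p defines it

Yes: it is symmetry, defined by the B schema p → □◇p.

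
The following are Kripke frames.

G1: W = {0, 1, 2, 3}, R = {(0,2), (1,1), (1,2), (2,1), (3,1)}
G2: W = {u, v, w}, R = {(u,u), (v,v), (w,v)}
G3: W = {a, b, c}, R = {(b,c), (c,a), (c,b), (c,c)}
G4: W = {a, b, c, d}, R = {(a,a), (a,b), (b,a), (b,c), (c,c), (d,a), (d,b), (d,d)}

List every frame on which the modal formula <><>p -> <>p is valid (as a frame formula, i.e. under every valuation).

The schema corresponds to transitivity: forall x forall y forall z (Rxy & Ryz -> Rxz).
G1: fails — R31 and R12 but not R32.
G2: condition met.
G3: fails — Rbc and Rca but not Rba.
G4: fails — Rab and Rbc but not Rac.

G2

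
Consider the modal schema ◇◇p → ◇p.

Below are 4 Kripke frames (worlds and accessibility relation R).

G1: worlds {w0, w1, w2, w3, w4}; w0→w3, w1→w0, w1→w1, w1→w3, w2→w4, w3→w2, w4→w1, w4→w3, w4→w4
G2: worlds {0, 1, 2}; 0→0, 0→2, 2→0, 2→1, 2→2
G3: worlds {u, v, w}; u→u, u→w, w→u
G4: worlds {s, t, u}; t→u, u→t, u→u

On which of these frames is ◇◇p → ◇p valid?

This is the axiom for transitivity; its first-order frame correspondent is ∀x ∀y ∀z (Rxy ∧ Ryz → Rxz).
G1: fails — Rw2w4 and Rw4w1 but not Rw2w1.
G2: fails — R02 and R21 but not R01.
G3: fails — Rwu and Ruw but not Rww.
G4: fails — Rtu and Rut but not Rtt.

none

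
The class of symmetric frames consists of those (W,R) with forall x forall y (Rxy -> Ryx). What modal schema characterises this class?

ψ → □◇ψ

The condition is symmetry. The B schema ψ → □◇ψ defines it.
Suppose ψ→□◇ψ is valid. Take Rxy and set V(ψ)={x}. Then ψ at x, so □◇ψ at x, so ◇ψ at y, so some z with Ryz has ψ; z=x, i.e. Ryx.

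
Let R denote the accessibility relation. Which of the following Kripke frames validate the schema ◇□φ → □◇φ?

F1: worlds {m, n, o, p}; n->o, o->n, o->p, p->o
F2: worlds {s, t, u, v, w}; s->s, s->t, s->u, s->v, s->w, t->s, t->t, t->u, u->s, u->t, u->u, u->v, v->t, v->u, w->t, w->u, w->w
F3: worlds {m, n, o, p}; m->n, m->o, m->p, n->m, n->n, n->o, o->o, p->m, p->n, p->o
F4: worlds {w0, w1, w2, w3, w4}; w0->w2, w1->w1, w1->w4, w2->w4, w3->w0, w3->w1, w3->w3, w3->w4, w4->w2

F1, F2, F3

The schema corresponds to convergence: ∀x ∀y ∀z (Rxy ∧ Rxz → ∃w (Ryw ∧ Rzw)).
F1: holds.
F2: holds.
F3: holds.
F4: fails — Rw1w1 and Rw1w4 but w1 and w4 have no common successor.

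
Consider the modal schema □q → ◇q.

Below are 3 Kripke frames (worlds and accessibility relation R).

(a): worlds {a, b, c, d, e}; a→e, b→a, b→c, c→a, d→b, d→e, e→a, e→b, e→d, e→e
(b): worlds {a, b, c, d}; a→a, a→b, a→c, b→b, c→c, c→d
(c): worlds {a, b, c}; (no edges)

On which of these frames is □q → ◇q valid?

(a)

The schema corresponds to seriality: ∀x ∃y Rxy.
(a): satisfies the condition.
(b): fails — world d has no successor.
(c): fails — world a has no successor.
Valid on: (a).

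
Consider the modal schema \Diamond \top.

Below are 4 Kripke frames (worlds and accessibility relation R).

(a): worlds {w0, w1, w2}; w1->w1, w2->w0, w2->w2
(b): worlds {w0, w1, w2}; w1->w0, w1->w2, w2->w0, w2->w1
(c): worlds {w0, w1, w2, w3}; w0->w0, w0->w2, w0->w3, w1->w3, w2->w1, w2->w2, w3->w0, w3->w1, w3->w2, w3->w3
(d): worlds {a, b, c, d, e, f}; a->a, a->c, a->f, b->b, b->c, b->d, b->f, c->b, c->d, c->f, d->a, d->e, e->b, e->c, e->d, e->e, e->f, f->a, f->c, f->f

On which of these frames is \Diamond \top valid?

(c), (d)

Frame correspondent (Sahlqvist): \forall x \exists y Rxy — i.e. seriality.
(a): fails — world w0 has no successor.
(b): fails — world w0 has no successor.
(c): condition met.
(d): condition met.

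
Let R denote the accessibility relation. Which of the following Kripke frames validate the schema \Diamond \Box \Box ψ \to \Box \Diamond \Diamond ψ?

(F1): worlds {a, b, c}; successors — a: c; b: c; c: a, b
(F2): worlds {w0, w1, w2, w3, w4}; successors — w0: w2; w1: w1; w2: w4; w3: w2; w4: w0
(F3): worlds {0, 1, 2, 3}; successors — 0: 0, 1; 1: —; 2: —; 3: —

The schema corresponds to a generalized confluence (Geach) condition: \forall x \forall y \forall z ((xRy \wedge xRz) \to \exists w (y R^2 w \wedge z R^2 w)).
(F1): condition met.
(F2): condition met.
(F3): fails — 0R0, 0R1 but no w with 0R²w and 1R²w.
Valid on: (F1), (F2).

(F1), (F2)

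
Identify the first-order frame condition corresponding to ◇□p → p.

Replacing p by ¬p and contraposing gives the equivalent schema p → □◇p.
Suppose p→□◇p is valid. Take Rxy and set V(p)={x}. Then p at x, so □◇p at x, so ◇p at y, so some z with Ryz has p; z=x, i.e. Ryx.

Symmetry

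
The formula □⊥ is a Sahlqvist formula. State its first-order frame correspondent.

emptiness of R

□⊥ is valid iff no world has any successor (otherwise □⊥ fails at any world with one).
Conversely, on a frame with emptiness of R the schema holds at every world under every valuation.
Frame condition: ∀x ∀y ¬Rxy.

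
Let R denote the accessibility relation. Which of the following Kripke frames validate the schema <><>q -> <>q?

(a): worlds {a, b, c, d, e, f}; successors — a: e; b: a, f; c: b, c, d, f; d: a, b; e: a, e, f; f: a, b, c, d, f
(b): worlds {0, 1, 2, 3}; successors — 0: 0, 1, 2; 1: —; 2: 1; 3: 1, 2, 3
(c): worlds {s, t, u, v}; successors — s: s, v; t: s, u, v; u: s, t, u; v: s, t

(b)

This is the axiom for transitivity; its first-order frame correspondent is forall x forall y forall z (Rxy & Ryz -> Rxz).
(a): fails — Rcd and Rda but not Rca.
(b): satisfies the condition.
(c): fails — Rtv and Rvt but not Rtt.
Valid on: (b).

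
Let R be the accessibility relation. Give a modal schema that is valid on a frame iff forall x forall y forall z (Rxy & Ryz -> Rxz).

□r → □□r

This is transitivity; the standard corresponding axiom is 4: □r → □□r.
Suppose □r→□□r is valid. Take Rxy, Ryz and set V(r)={w : Rxw}. Then □r at x, so □□r at x, so □r at y, so r at z, i.e. Rxz.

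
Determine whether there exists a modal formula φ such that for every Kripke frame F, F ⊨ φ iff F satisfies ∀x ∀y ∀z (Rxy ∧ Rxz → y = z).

This is a Sahlqvist condition; the CD axiom ◇p → □p defines it.
Suppose ◇p→□p is valid. Take Rxy, Rxz and set V(p)={y}. Then ◇p at x, so □p at x, so p at z, i.e. z=y.

Yes — defined by ◇p → □p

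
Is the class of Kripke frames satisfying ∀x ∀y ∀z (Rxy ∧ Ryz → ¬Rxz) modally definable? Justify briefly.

Any modally definable frame class is closed under surjective bounded morphisms.
The 5-cycle (worlds 0,1,2,3,4 with 0→1→2→3→4→0) is intransitive. Mapping every world to a single reflexive point • is a surjective bounded morphism; the reflexive point is not intransitive (R••∧R•• but R••).
Hence intransitivity is not modally definable.

Not modally definable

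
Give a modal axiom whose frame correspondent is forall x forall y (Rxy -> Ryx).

q → □◇q

A defining formula is q → □◇q (the B axiom).
Suppose q→□◇q is valid. Take Rxy and set V(q)={x}. Then q at x, so □◇q at x, so ◇q at y, so some z with Ryz has q; z=x, i.e. Ryx.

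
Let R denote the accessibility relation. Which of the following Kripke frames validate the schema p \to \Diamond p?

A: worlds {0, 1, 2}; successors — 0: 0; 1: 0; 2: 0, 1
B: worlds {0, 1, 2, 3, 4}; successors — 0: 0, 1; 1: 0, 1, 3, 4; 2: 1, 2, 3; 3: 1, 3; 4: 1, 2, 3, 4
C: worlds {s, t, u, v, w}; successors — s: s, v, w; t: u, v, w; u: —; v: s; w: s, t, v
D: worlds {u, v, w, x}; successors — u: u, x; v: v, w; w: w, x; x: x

B, D

This is the axiom for reflexivity; its first-order frame correspondent is \forall x Rxx.
A: fails — world 1 does not see itself.
B: holds.
C: fails — world t does not see itself.
D: holds.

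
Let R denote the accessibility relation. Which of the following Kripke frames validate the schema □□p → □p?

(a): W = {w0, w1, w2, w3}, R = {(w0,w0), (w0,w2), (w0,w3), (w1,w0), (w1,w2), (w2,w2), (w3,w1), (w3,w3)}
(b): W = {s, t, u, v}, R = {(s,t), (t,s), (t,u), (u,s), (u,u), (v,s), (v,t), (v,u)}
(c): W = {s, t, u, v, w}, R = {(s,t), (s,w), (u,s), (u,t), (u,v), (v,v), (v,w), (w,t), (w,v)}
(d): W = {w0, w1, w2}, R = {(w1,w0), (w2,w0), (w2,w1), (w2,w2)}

The schema corresponds to density: ∀x ∀y (Rxy → ∃z (Rxz ∧ Rzy)).
(a): holds.
(b): fails — Rst but no z with Rsz and Rzt.
(c): fails — Rwt but no z with Rwz and Rzt.
(d): fails — Rw1w0 but no z with Rw1z and Rzw0.
Valid on: (a).

(a)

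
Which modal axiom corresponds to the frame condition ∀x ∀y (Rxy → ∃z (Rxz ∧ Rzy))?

□□r → □r

The condition is density. The C4 schema □□r → □r defines it.
Suppose □□r→□r is valid. Take Rxy and set V(r)={w : xR²w}. Then □□r at x, so □r at x, so r at y, i.e. ∃z(Rxz∧Rzy).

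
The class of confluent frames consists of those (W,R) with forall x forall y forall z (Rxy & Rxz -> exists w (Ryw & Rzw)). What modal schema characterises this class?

A defining formula is ◇□s → □◇s (the .2 axiom).

◇□s → □◇s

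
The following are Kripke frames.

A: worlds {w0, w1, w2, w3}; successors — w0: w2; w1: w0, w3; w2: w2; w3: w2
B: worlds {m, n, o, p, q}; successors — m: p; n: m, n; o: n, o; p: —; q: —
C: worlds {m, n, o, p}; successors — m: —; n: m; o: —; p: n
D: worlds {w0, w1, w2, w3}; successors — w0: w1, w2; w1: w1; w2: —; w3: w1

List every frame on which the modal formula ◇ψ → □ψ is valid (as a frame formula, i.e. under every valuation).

C

The schema corresponds to partial functionality: ∀x ∀y ∀z (Rxy ∧ Rxz → y = z).
A: fails — w1 sees both w0 and w3.
B: fails — n sees both m and n.
C: ✓.
D: fails — w0 sees both w1 and w2.
Valid on: C.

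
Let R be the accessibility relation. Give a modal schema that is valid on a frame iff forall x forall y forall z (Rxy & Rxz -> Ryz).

◇r → □◇r

This is the Euclidean property; the standard corresponding axiom is 5: ◇r → □◇r.
Suppose ◇r→□◇r is valid. Take Rxy, Rxz and set V(r)={y}. Then ◇r at x, so □◇r at x, so ◇r at z, so some w with Rzw has r; w=y, i.e. Rzy. By symmetry of the argument, Ryz.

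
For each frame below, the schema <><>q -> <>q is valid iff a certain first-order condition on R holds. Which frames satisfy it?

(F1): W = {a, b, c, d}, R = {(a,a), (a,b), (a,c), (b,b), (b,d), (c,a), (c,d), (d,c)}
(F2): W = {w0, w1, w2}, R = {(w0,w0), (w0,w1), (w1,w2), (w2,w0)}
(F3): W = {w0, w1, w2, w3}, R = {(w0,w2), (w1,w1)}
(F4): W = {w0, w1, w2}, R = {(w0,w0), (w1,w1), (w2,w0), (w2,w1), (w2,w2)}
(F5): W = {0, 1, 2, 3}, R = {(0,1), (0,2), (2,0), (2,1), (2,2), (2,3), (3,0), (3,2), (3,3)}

Frame correspondent (Sahlqvist): forall x forall y forall z (Rxy & Ryz -> Rxz) — i.e. transitivity.
(F1): fails — Rcd and Rdc but not Rcc.
(F2): fails — Rw1w2 and Rw2w0 but not Rw1w0.
(F3): condition met.
(F4): condition met.
(F5): fails — R32 and R21 but not R31.
Valid on: (F3), (F4).

(F3), (F4)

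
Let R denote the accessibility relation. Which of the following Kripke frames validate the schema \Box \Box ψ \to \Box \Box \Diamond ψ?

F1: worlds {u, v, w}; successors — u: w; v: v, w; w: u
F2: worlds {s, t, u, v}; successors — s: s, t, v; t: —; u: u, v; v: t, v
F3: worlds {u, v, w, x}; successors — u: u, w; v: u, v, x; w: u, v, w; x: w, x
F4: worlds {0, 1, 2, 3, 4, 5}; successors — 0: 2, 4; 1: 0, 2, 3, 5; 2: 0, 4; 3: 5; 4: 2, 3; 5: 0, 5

The schema corresponds to a generalized confluence (Geach) condition: \forall x \forall z (x R^2 z \to \exists w (x R^2 w \wedge zRw)).
F1: fails — uR²u but no t with uR²t and uRt.
F2: fails — sR²t but no w with sR²w and tRw.
F3: holds.
F4: fails — 0R²3 but no w with 0R²w and 3Rw.
Valid on: F3.

F3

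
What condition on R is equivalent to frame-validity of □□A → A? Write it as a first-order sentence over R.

∀x ∃w (xR²w ∧ x = w)

This is a Sahlqvist (Geach-type) schema ◇^0□^2A → □^0◇^0A.
Minimal-valuation argument: fix x; take any y with xR^0y and any z with xR^0z. Set V(A) to the set of worlds R-reachable from y in exactly 2 steps. Then □^2A holds at y, so the antecedent holds at x; validity forces ◇^0A at z, giving a w with zR^0w and yR^2w.
First-order correspondent: ∀x ∃w (xR²w ∧ x = w).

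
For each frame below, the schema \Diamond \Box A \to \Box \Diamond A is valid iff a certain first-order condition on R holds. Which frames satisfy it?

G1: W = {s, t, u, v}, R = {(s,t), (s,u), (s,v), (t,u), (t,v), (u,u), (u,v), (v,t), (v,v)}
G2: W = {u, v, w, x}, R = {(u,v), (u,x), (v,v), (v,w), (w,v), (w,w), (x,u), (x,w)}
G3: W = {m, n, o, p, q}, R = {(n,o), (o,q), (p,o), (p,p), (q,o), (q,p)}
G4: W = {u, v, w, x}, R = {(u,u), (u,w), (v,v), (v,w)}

G1, G2

Frame correspondent (Sahlqvist): \forall x \forall y \forall z (Rxy \wedge Rxz \to \exists w (Ryw \wedge Rzw)) — i.e. convergence.
G1: ✓.
G2: ✓.
G3: fails — Rpo and Rpp but o and p have no common successor.
G4: fails — Ruw and Ruw but w and w have no common successor.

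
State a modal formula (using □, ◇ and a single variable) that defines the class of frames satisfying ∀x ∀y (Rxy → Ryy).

This is shift-reflexivity; the standard corresponding axiom is T□: □(□p → p).
Suppose □(□p→p) is valid. Take Rxy and set V(p)={w : Ryw}. Then at y, □p holds; since □(□p→p) at x, □p→p at y, so p at y, i.e. Ryy.

□(□p → p)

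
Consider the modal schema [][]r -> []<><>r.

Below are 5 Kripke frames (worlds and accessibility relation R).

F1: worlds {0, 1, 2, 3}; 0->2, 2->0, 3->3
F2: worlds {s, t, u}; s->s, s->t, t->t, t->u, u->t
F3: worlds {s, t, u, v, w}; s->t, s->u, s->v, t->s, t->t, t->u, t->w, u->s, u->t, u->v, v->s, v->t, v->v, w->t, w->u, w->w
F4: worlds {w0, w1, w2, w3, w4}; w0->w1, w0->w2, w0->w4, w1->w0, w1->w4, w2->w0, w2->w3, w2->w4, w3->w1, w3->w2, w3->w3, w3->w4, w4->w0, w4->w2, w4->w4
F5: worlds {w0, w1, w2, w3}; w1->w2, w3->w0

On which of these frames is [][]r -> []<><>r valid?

Frame correspondent (Sahlqvist): forall x forall z (xRz -> exists w (x R^2 w & z R^2 w)) — i.e. a generalized confluence (Geach) condition.
F1: fails — 0R2 but no w with 0R²w and 2R²w.
F2: satisfies the condition.
F3: satisfies the condition.
F4: satisfies the condition.
F5: fails — w1Rw2 but no w with w1R²w and w2R²w.

F2, F3, F4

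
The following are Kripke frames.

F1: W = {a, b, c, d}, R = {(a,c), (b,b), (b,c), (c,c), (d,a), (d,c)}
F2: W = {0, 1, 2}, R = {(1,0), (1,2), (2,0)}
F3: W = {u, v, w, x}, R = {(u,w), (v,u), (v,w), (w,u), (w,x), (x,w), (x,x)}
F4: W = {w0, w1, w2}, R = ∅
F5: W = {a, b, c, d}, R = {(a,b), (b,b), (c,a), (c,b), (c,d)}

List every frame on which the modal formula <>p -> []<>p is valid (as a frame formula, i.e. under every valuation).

F4

Frame correspondent (Sahlqvist): forall x forall y forall z (Rxy & Rxz -> Ryz) — i.e. the Euclidean property.
F1: fails — Rbc and Rbb but not Rcb.
F2: fails — R12 and R12 but not R22.
F3: fails — Ruw and Ruw but not Rww.
F4: satisfies the condition.
F5: fails — Rcd and Rcd but not Rdd.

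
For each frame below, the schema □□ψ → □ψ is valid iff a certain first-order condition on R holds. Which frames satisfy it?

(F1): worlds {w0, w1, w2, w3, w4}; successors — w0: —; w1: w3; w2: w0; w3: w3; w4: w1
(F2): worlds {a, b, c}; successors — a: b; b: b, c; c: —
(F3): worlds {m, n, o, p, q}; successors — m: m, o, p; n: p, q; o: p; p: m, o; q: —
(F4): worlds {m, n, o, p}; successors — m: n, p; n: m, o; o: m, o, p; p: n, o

(F2)

The schema corresponds to density: ∀x ∀y (Rxy → ∃z (Rxz ∧ Rzy)).
(F1): fails — Rw2w0 but no z with Rw2z and Rzw0.
(F2): satisfies the condition.
(F3): fails — Rop but no z with Roz and Rzp.
(F4): fails — Rpn but no z with Rpz and Rzn.
Valid on: (F2).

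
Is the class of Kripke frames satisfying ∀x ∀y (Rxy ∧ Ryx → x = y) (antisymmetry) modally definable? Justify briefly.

Any modally definable frame class is closed under surjective bounded morphisms.
The 6-cycle (worlds w0,w1,w2,w3,w4,w5 with w0→w1→w2→w3→w4→w5→w0) is antisymmetric. Sending even-indexed worlds to a and odd-indexed worlds to b is a surjective bounded morphism onto the two-world frame with a↔b, which is not antisymmetric.
So no modal formula (or set of formulas) defines exactly the antisymmetric frames.

No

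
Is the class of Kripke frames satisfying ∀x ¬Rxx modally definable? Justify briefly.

Not modally definable

Any modally definable frame class is closed under surjective bounded morphisms.
The 4-cycle (worlds 0,1,2,3 with 0→1→2→3→0) is irreflexive, and the map sending every world to a single reflexive point • is a surjective bounded morphism (forth: every edge maps to (•,•); back: every world has a successor). So any modal formula valid on the 4-cycle is also valid on the reflexive point, which is not irreflexive.
So the class is not modally definable.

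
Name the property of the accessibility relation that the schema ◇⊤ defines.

◇⊤ holds at w iff w has a successor, so frame-validity of ◇⊤ is exactly seriality. Equivalently via □φ → ◇φ:
Suppose □φ→◇φ is valid. At any x set V(φ)=W. Then □φ at x, so ◇φ at x, so x has a successor.
Conversely, any frame satisfying ∀x ∃y Rxy validates the schema.
Frame condition: ∀x ∃y Rxy.

seriality: ∀x ∃y Rxy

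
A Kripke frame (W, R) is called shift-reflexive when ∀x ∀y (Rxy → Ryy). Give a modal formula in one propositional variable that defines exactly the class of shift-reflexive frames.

□(□s → s)

A defining formula is □(□s → s) (the T□ axiom).
Suppose □(□s→s) is valid. Take Rxy and set V(s)={w : Ryw}. Then at y, □s holds; since □(□s→s) at x, □s→s at y, so s at y, i.e. Ryy.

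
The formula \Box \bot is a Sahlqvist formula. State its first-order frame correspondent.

Emptiness of R

This schema is the Ver axiom.
It corresponds to emptiness of R: \forall x \forall y \neg Rxy.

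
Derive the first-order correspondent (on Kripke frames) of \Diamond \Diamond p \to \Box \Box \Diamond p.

This is a Sahlqvist (Geach-type) schema ◇^2□^0p → □^2◇^1p.
Minimal-valuation argument: fix x; take any y with xR^2y and any z with xR^2z. Set V(p) to the set of worlds R-reachable from y in exactly 0 steps. Then □^0p holds at y, so the antecedent holds at x; validity forces ◇^1p at z, giving a w with zR^1w and yR^0w.
First-order correspondent: \forall x \forall y \forall z ((x R^2 y \wedge x R^2 z) \to \exists w (y = w \wedge zRw)).

\forall x \forall y \forall z ((x R^2 y \wedge x R^2 z) \to \exists w (y = w \wedge zRw))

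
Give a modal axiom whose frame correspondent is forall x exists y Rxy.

□r → ◇r

The condition is seriality. The D schema □r → ◇r defines it.
Suppose □r→◇r is valid. At any x set V(r)=W. Then □r at x, so ◇r at x, so x has a successor.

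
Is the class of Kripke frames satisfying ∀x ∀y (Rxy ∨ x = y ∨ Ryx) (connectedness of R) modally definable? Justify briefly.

No — not modally definable

Modal frame validity is preserved under disjoint unions.
Take 4 disjoint single-world reflexive frames: each is trivially connected, but their disjoint union has 4 worlds with no edge between distinct components, so it is not connected.
So no modal formula (or set of formulas) defines exactly the connected frames.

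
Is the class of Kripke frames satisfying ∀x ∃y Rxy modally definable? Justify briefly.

Yes — defined by □r → ◇r

Yes: it is seriality, defined by the D schema □r → ◇r.
Suppose □r→◇r is valid. At any x set V(r)=W. Then □r at x, so ◇r at x, so x has a successor.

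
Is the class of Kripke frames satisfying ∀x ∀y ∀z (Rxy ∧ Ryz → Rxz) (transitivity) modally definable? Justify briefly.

This is a Sahlqvist condition; the 4 axiom □q → □□q defines it.
Suppose □q→□□q is valid. Take Rxy, Ryz and set V(q)={w : Rxw}. Then □q at x, so □□q at x, so □q at y, so q at z, i.e. Rxz.

Yes, by □q → □□q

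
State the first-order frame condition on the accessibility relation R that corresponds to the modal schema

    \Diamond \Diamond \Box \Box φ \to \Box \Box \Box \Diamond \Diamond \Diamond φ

This is a Sahlqvist (Geach-type) schema ◇^2□^2φ → □^3◇^3φ.
First-order correspondent: \forall x \forall y \forall z ((x R^2 y \wedge x R^3 z) \to \exists w (y R^2 w \wedge z R^3 w)).

\forall x \forall y \forall z ((x R^2 y \wedge x R^3 z) \to \exists w (y R^2 w \wedge z R^3 w))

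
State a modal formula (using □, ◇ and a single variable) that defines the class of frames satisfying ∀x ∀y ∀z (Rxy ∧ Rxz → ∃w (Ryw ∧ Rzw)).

◇□s → □◇s

A defining formula is ◇□s → □◇s (the .2 axiom).
Suppose ◇□s→□◇s is valid. Take Rxy, Rxz and set V(s)={w : Ryw}. Then □s at y so ◇□s at x, so □◇s at x, so ◇s at z, giving w with Rzw and Ryw.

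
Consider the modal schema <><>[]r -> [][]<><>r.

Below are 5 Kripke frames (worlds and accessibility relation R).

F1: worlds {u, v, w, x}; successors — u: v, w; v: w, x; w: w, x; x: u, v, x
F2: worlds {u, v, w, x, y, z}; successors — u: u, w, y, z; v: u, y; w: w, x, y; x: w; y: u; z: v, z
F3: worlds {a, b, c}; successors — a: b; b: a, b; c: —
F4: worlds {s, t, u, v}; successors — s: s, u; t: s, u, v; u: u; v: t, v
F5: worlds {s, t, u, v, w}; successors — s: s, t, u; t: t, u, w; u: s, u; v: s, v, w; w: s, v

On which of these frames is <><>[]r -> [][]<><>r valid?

Frame correspondent (Sahlqvist): forall x forall y forall z ((x R^2 y & x R^2 z) -> exists w (yRw & z R^2 w)) — i.e. a generalized confluence (Geach) condition.
F1: satisfies the condition.
F2: fails — uR²x, uR²z but no t with xRt and zR²t.
F3: satisfies the condition.
F4: fails — tR²v, tR²s but no w with vRw and sR²w.
F5: satisfies the condition.

F1, F3, F5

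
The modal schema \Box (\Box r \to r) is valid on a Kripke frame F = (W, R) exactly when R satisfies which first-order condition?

Suppose □(□r→r) is valid. Take Rxy and set V(r)={w : Ryw}. Then at y, □r holds; since □(□r→r) at x, □r→r at y, so r at y, i.e. Ryy.

Shift-reflexivity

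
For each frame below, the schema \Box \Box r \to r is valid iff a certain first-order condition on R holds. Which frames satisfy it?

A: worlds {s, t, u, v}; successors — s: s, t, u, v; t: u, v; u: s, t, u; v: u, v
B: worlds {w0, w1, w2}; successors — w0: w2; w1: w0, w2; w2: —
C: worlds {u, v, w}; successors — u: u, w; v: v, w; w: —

A

Frame correspondent (Sahlqvist): \forall x \exists w (x R^2 w \wedge x = w) — i.e. a generalized confluence (Geach) condition.
A: satisfies the condition.
B: fails — at w0 but no w with w0R²w and w0=w.
C: fails — at w but no t with wR²t and w=t.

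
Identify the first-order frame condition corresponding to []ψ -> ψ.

Suppose □ψ→ψ is valid. At any x set V(ψ)={w : Rxw}. Then □ψ holds at x, so ψ holds at x, i.e. Rxx.
Conversely, on a frame with reflexivity the schema holds at every world under every valuation.
Frame condition: forall x Rxx.

reflexivity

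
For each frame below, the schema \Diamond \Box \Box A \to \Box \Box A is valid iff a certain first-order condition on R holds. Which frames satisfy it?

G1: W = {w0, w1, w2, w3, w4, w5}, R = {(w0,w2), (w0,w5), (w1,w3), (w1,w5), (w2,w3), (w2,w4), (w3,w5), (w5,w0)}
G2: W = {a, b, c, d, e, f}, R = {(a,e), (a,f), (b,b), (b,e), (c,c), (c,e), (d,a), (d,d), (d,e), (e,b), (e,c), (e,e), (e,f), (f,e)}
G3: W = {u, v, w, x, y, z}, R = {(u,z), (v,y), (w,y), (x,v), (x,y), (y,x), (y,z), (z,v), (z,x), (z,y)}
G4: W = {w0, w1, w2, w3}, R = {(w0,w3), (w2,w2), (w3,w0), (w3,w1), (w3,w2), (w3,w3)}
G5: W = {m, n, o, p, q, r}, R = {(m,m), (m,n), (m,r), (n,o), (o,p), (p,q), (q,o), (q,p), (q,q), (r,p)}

Frame correspondent (Sahlqvist): \forall x \forall y \forall z ((xRy \wedge x R^2 z) \to \exists w (y R^2 w \wedge z = w)) — i.e. a generalized confluence (Geach) condition.
G1: fails — w0Rw2, w0R²w0 but no w with w2R²w and w0=w.
G2: fails — dRa, dR²a but no w with aR²w and a=w.
G3: fails — vRy, vR²z but no t with yR²t and z=t.
G4: fails — w3Rw1, w3R²w0 but no w with w1R²w and w0=w.
G5: fails — mRn, mR²m but no w with nR²w and m=w.

none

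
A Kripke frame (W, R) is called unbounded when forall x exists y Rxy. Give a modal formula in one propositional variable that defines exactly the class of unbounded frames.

□r → ◇r

The condition is seriality. The D schema □r → ◇r defines it.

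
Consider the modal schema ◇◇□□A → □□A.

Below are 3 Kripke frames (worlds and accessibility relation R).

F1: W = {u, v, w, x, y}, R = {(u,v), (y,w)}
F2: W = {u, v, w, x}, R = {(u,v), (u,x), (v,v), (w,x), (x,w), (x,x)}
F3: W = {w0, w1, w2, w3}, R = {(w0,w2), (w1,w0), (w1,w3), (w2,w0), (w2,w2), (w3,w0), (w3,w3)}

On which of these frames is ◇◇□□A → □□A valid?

F1

Frame correspondent (Sahlqvist): ∀x ∀y ∀z ((xR²y ∧ xR²z) → ∃w (yR²w ∧ z = w)) — i.e. a generalized confluence (Geach) condition.
F1: holds.
F2: fails — uR²v, uR²w but no t with vR²t and w=t.
F3: fails — w1R²w0, w1R²w3 but no w with w0R²w and w3=w.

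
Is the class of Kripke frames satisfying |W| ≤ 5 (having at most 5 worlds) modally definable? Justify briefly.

If a class were modally definable it would be closed under disjoint unions (Goldblatt–Thomason).
Any modal formula valid on each of 6 disjoint one-world frames is valid on their disjoint union (validity is preserved under disjoint unions). Each one-world frame has |W|=1≤5, but the union has |W|=6.
Hence having at most 5 worlds is not modally definable.

No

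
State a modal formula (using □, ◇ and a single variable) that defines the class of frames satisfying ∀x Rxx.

The condition is reflexivity. The T schema □r → r defines it.
Suppose □r→r is valid. At any x set V(r)={w : Rxw}. Then □r holds at x, so r holds at x, i.e. Rxx.

□r → r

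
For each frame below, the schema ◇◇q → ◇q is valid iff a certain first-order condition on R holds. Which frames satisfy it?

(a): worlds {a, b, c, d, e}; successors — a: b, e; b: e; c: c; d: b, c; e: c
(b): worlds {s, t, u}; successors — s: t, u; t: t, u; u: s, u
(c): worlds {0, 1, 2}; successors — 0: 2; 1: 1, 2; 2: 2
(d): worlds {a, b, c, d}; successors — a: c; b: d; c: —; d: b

(c)

Frame correspondent (Sahlqvist): ∀x ∀y ∀z (Rxy ∧ Ryz → Rxz) — i.e. transitivity.
(a): fails — Rae and Rec but not Rac.
(b): fails — Rus and Rst but not Rut.
(c): holds.
(d): fails — Rdb and Rbd but not Rdd.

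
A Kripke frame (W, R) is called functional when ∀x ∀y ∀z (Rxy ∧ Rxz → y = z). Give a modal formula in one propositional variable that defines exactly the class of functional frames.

This is partial functionality; the standard corresponding axiom is CD: ◇q → □q.
Suppose ◇q→□q is valid. Take Rxy, Rxz and set V(q)={y}. Then ◇q at x, so □q at x, so q at z, i.e. z=y.

◇q → □q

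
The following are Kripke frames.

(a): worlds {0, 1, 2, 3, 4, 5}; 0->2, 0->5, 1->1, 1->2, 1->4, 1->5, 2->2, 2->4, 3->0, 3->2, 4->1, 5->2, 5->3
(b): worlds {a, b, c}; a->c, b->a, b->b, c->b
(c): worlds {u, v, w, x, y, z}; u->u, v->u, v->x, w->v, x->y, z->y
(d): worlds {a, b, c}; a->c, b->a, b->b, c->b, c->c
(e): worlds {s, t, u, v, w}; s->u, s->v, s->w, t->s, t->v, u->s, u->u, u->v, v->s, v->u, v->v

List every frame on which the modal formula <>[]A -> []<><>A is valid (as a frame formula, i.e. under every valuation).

This is the axiom for a generalized confluence (Geach) condition; its first-order frame correspondent is forall x forall y forall z ((xRy & xRz) -> exists w (yRw & z R^2 w)).
(a): fails — 1R4, 1R5 but no w with 4Rw and 5R²w.
(b): fails — bRa, bRa but no w with aRw and aR²w.
(c): fails — vRu, vRx but no t with uRt and xR²t.
(d): ✓.
(e): fails — sRu, sRw but no w* with uRw* and wR²w*.
Valid on: (d).

(d)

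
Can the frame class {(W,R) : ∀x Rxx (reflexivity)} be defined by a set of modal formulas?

Definable; □p → p defines it

Yes: it is reflexivity, defined by the T schema □p → p.
Suppose □p→p is valid. At any x set V(p)={w : Rxw}. Then □p holds at x, so p holds at x, i.e. Rxx.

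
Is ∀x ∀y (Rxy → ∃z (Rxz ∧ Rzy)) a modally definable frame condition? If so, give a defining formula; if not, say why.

Yes, by □□p → □p

The condition is density. A defining modal formula is □□p → □p.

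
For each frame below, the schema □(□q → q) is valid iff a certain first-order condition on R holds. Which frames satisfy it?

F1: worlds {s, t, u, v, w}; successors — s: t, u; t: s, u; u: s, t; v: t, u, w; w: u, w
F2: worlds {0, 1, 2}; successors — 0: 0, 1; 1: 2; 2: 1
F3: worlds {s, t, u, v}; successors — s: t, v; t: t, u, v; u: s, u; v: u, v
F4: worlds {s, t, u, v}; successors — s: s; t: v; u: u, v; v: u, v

The schema corresponds to shift-reflexivity: ∀x ∀y (Rxy → Ryy).
F1: fails — Rwu but not Ruu.
F2: fails — R01 but not R11.
F3: fails — Rus but not Rss.
F4: condition met.
Valid on: F4.

F4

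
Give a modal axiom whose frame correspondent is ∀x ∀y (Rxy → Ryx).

A defining formula is p → □◇p (the B axiom).
Suppose p→□◇p is valid. Take Rxy and set V(p)={x}. Then p at x, so □◇p at x, so ◇p at y, so some z with Ryz has p; z=x, i.e. Ryx.

p → □◇p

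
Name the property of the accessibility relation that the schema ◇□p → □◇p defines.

Suppose ◇□p→□◇p is valid. Take Rxy, Rxz and set V(p)={w : Ryw}. Then □p at y so ◇□p at x, so □◇p at x, so ◇p at z, giving w with Rzw and Ryw.

convergence: ∀x ∀y ∀z (Rxy ∧ Rxz → ∃w (Ryw ∧ Rzw))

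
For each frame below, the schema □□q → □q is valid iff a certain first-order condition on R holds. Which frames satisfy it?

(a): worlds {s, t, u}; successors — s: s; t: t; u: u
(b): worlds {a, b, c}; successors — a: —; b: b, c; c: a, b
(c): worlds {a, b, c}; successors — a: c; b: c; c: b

This is the axiom for density; its first-order frame correspondent is ∀x ∀y (Rxy → ∃z (Rxz ∧ Rzy)).
(a): condition met.
(b): fails — Rca but no z with Rcz and Rza.
(c): fails — Rac but no z with Raz and Rzc.

(a)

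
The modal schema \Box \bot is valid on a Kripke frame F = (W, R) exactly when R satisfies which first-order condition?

Emptiness of R

□⊥ is valid iff no world has any successor (otherwise □⊥ fails at any world with one).
Conversely, any frame satisfying \forall x \forall y \neg Rxy validates the schema.
So the correspondent is emptiness of R.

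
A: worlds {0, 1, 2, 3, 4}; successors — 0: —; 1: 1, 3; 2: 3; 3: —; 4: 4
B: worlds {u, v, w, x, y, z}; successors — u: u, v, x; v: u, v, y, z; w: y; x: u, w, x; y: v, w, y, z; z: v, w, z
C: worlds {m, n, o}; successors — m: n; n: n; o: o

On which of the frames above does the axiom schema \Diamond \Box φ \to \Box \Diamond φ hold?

The schema corresponds to convergence: \forall x \forall y \forall z (Rxy \wedge Rxz \to \exists w (Ryw \wedge Rzw)).
A: fails — R11 and R13 but 1 and 3 have no common successor.
B: fails — Rxw and Rxu but w and u have no common successor.
C: condition met.

C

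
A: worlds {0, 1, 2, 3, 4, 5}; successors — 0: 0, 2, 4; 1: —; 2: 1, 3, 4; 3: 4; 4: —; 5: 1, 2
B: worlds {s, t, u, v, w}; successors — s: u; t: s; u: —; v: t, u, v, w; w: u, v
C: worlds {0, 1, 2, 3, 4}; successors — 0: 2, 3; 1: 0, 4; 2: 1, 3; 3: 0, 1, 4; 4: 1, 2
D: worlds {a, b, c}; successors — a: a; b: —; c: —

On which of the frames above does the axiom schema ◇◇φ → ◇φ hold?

This is the axiom for transitivity; its first-order frame correspondent is ∀x ∀y ∀z (Rxy ∧ Ryz → Rxz).
A: fails — R02 and R23 but not R03.
B: fails — Rvt and Rts but not Rvs.
C: fails — R10 and R02 but not R12.
D: holds.
Valid on: D.

D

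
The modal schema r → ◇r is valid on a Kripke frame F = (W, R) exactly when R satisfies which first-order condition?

reflexivity: ∀x Rxx

Equivalently (dual form): □r → r.
Suppose □r→r is valid. At any x set V(r)={w : Rxw}. Then □r holds at x, so r holds at x, i.e. Rxx.
Conversely, any frame satisfying ∀x Rxx validates the schema.
Frame condition: ∀x Rxx.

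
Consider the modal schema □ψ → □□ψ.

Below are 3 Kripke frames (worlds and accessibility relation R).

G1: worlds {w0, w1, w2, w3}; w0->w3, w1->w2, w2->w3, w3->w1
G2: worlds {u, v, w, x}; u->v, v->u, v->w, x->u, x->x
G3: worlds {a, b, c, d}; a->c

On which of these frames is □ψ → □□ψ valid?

G3

Frame correspondent (Sahlqvist): ∀x ∀y ∀z (Rxy ∧ Ryz → Rxz) — i.e. transitivity.
G1: fails — Rw1w2 and Rw2w3 but not Rw1w3.
G2: fails — Ruv and Rvw but not Ruw.
G3: ✓.
Valid on: G3.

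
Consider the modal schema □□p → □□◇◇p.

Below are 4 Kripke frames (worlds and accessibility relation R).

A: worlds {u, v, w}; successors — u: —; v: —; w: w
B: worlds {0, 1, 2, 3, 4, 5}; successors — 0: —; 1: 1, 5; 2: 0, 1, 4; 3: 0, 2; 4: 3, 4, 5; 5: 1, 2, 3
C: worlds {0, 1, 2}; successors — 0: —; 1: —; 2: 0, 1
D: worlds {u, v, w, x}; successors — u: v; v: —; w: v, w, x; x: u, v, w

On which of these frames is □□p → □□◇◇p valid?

The schema corresponds to a generalized confluence (Geach) condition: ∀x ∀z (xR²z → ∃w (xR²w ∧ zR²w)).
A: ✓.
B: fails — 3R²0 but no w with 3R²w and 0R²w.
C: ✓.
D: fails — wR²u but no t with wR²t and uR²t.

A, C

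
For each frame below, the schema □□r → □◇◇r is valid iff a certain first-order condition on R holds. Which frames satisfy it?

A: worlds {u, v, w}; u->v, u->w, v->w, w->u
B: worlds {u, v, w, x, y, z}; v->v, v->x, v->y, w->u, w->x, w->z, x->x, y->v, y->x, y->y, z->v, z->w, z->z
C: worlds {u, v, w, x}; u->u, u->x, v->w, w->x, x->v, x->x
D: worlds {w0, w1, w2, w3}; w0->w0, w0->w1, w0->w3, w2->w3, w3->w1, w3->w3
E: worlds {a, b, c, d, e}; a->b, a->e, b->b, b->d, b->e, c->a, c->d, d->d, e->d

C, E

The schema corresponds to a generalized confluence (Geach) condition: ∀x ∀z (xRz → ∃w (xR²w ∧ zR²w)).
A: fails — vRw but no t with vR²t and wR²t.
B: fails — wRu but no t with wR²t and uR²t.
C: condition met.
D: fails — w0Rw1 but no w with w0R²w and w1R²w.
E: condition met.
Valid on: C, E.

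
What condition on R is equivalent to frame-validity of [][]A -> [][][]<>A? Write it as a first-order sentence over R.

This is a Sahlqvist (Geach-type) schema ◇^0□^2A → □^3◇^1A.
Minimal-valuation argument: fix x; take any y with xR^0y and any z with xR^3z. Set V(A) to the set of worlds R-reachable from y in exactly 2 steps. Then □^2A holds at y, so the antecedent holds at x; validity forces ◇^1A at z, giving a w with zR^1w and yR^2w.
First-order correspondent: forall x forall z (x R^3 z -> exists w (x R^2 w & zRw)).

forall x forall z (x R^3 z -> exists w (x R^2 w & zRw))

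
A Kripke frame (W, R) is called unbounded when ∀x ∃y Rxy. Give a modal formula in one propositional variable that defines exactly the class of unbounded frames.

The condition is seriality. The D schema □s → ◇s defines it.

□s → ◇s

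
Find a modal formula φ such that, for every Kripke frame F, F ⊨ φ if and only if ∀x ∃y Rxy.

□ψ → ◇ψ

This is seriality; the standard corresponding axiom is D: □ψ → ◇ψ.
Suppose □ψ→◇ψ is valid. At any x set V(ψ)=W. Then □ψ at x, so ◇ψ at x, so x has a successor.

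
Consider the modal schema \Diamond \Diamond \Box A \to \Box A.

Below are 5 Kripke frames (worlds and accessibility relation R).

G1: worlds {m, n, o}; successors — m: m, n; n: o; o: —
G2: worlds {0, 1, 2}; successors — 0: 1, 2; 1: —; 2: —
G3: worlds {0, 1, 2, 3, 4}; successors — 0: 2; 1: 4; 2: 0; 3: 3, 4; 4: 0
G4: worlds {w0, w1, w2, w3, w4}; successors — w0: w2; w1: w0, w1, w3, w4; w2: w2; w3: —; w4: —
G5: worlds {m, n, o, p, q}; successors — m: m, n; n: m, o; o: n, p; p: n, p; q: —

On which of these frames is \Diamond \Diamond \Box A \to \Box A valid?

G2

The schema corresponds to a generalized confluence (Geach) condition: \forall x \forall y \forall z ((x R^2 y \wedge xRz) \to \exists w (yRw \wedge z = w)).
G1: fails — mR²n, mRm but no w with nRw and m=w.
G2: condition met.
G3: fails — 1R²0, 1R4 but no w with 0Rw and 4=w.
G4: fails — w1R²w0, w1Rw0 but no w with w0Rw and w0=w.
G5: fails — mR²n, mRn but no w with nRw and n=w.
Valid on: G2.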